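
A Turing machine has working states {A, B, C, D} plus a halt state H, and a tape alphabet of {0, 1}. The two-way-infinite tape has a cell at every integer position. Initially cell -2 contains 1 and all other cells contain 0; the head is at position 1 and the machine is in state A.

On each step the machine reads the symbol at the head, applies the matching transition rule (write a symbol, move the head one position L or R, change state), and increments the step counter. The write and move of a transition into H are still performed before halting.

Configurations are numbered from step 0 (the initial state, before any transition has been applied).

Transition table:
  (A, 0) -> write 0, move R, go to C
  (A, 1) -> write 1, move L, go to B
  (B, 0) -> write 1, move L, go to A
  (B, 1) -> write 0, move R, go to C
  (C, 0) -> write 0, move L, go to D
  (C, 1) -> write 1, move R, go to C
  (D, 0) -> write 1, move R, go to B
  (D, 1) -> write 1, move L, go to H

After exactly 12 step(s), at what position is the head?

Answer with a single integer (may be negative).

Answer: 1

Derivation:
Step 1: in state A at pos 1, read 0 -> (A,0)->write 0,move R,goto C. Now: state=C, head=2, tape[-3..3]=0100000 (head:      ^)
Step 2: in state C at pos 2, read 0 -> (C,0)->write 0,move L,goto D. Now: state=D, head=1, tape[-3..3]=0100000 (head:     ^)
Step 3: in state D at pos 1, read 0 -> (D,0)->write 1,move R,goto B. Now: state=B, head=2, tape[-3..3]=0100100 (head:      ^)
Step 4: in state B at pos 2, read 0 -> (B,0)->write 1,move L,goto A. Now: state=A, head=1, tape[-3..3]=0100110 (head:     ^)
Step 5: in state A at pos 1, read 1 -> (A,1)->write 1,move L,goto B. Now: state=B, head=0, tape[-3..3]=0100110 (head:    ^)
Step 6: in state B at pos 0, read 0 -> (B,0)->write 1,move L,goto A. Now: state=A, head=-1, tape[-3..3]=0101110 (head:   ^)
Step 7: in state A at pos -1, read 0 -> (A,0)->write 0,move R,goto C. Now: state=C, head=0, tape[-3..3]=0101110 (head:    ^)
Step 8: in state C at pos 0, read 1 -> (C,1)->write 1,move R,goto C. Now: state=C, head=1, tape[-3..3]=0101110 (head:     ^)
Step 9: in state C at pos 1, read 1 -> (C,1)->write 1,move R,goto C. Now: state=C, head=2, tape[-3..3]=0101110 (head:      ^)
Step 10: in state C at pos 2, read 1 -> (C,1)->write 1,move R,goto C. Now: state=C, head=3, tape[-3..4]=01011100 (head:       ^)
Step 11: in state C at pos 3, read 0 -> (C,0)->write 0,move L,goto D. Now: state=D, head=2, tape[-3..4]=01011100 (head:      ^)
Step 12: in state D at pos 2, read 1 -> (D,1)->write 1,move L,goto H. Now: state=H, head=1, tape[-3..4]=01011100 (head:     ^)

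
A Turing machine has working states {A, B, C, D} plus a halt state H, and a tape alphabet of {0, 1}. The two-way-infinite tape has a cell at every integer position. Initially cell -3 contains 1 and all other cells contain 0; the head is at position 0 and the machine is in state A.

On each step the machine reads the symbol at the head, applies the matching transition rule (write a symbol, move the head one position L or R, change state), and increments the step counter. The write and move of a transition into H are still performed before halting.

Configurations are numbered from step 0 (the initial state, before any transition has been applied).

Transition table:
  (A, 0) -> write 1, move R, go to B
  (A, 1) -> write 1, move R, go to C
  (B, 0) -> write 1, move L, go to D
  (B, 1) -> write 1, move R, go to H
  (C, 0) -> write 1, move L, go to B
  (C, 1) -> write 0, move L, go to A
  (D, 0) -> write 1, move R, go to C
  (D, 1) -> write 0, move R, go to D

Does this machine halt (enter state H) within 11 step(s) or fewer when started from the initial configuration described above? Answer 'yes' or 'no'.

Answer: yes

Derivation:
Step 1: in state A at pos 0, read 0 -> (A,0)->write 1,move R,goto B. Now: state=B, head=1, tape[-4..2]=0100100 (head:      ^)
Step 2: in state B at pos 1, read 0 -> (B,0)->write 1,move L,goto D. Now: state=D, head=0, tape[-4..2]=0100110 (head:     ^)
Step 3: in state D at pos 0, read 1 -> (D,1)->write 0,move R,goto D. Now: state=D, head=1, tape[-4..2]=0100010 (head:      ^)
Step 4: in state D at pos 1, read 1 -> (D,1)->write 0,move R,goto D. Now: state=D, head=2, tape[-4..3]=01000000 (head:       ^)
Step 5: in state D at pos 2, read 0 -> (D,0)->write 1,move R,goto C. Now: state=C, head=3, tape[-4..4]=010000100 (head:        ^)
Step 6: in state C at pos 3, read 0 -> (C,0)->write 1,move L,goto B. Now: state=B, head=2, tape[-4..4]=010000110 (head:       ^)
Step 7: in state B at pos 2, read 1 -> (B,1)->write 1,move R,goto H. Now: state=H, head=3, tape[-4..4]=010000110 (head:        ^)
State H reached at step 7; 7 <= 11 -> yes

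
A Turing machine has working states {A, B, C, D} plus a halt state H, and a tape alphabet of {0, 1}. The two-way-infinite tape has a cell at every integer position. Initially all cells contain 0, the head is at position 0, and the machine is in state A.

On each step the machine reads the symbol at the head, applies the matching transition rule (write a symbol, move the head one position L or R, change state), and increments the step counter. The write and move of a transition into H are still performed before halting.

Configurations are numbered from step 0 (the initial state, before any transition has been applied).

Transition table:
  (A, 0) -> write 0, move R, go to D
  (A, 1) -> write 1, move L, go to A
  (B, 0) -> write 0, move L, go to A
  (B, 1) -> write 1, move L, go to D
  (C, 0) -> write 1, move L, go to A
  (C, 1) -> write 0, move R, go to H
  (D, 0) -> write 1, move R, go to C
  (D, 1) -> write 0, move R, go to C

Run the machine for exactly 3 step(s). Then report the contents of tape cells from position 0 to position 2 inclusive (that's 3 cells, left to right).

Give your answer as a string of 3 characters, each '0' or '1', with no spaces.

Step 1: in state A at pos 0, read 0 -> (A,0)->write 0,move R,goto D. Now: state=D, head=1, tape[-1..2]=0000 (head:   ^)
Step 2: in state D at pos 1, read 0 -> (D,0)->write 1,move R,goto C. Now: state=C, head=2, tape[-1..3]=00100 (head:    ^)
Step 3: in state C at pos 2, read 0 -> (C,0)->write 1,move L,goto A. Now: state=A, head=1, tape[-1..3]=00110 (head:   ^)

Answer: 011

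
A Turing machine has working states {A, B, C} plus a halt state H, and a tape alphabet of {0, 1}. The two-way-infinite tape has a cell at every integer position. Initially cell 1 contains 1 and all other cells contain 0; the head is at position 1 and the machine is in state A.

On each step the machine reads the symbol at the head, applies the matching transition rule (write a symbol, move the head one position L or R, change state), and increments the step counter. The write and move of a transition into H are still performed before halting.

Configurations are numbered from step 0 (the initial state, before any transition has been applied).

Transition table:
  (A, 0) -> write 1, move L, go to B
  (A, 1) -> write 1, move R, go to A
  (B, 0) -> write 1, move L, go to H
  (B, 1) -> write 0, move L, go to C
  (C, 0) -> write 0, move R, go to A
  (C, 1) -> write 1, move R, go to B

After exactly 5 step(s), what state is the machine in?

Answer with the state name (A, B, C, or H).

Answer: B

Derivation:
Step 1: in state A at pos 1, read 1 -> (A,1)->write 1,move R,goto A. Now: state=A, head=2, tape[0..3]=0100 (head:   ^)
Step 2: in state A at pos 2, read 0 -> (A,0)->write 1,move L,goto B. Now: state=B, head=1, tape[0..3]=0110 (head:  ^)
Step 3: in state B at pos 1, read 1 -> (B,1)->write 0,move L,goto C. Now: state=C, head=0, tape[-1..3]=00010 (head:  ^)
Step 4: in state C at pos 0, read 0 -> (C,0)->write 0,move R,goto A. Now: state=A, head=1, tape[-1..3]=00010 (head:   ^)
Step 5: in state A at pos 1, read 0 -> (A,0)->write 1,move L,goto B. Now: state=B, head=0, tape[-1..3]=00110 (head:  ^)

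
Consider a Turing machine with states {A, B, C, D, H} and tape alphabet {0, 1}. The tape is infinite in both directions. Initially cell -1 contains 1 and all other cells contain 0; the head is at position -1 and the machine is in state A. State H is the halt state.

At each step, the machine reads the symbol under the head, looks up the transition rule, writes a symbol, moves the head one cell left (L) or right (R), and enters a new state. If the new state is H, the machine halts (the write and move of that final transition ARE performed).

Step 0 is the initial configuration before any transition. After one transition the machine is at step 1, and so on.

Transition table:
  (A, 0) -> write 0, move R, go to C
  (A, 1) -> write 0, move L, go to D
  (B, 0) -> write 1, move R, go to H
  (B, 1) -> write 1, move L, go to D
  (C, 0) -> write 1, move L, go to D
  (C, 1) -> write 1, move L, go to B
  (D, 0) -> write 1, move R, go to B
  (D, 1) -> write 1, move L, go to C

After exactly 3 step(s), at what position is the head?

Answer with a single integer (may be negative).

Answer: 0

Derivation:
Step 1: in state A at pos -1, read 1 -> (A,1)->write 0,move L,goto D. Now: state=D, head=-2, tape[-3..0]=0000 (head:  ^)
Step 2: in state D at pos -2, read 0 -> (D,0)->write 1,move R,goto B. Now: state=B, head=-1, tape[-3..0]=0100 (head:   ^)
Step 3: in state B at pos -1, read 0 -> (B,0)->write 1,move R,goto H. Now: state=H, head=0, tape[-3..1]=01100 (head:    ^)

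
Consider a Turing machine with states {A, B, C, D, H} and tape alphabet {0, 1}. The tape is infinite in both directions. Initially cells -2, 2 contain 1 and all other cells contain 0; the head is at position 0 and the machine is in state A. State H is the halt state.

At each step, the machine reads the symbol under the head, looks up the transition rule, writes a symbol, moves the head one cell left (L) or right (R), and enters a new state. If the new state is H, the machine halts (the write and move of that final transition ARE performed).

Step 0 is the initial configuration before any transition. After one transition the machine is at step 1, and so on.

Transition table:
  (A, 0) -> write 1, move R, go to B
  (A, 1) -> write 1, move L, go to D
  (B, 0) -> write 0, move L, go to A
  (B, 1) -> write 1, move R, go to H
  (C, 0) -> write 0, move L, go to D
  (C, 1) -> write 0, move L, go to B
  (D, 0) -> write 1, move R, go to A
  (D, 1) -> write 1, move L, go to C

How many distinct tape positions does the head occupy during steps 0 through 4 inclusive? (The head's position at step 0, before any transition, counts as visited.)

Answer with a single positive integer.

Answer: 3

Derivation:
Step 1: in state A at pos 0, read 0 -> (A,0)->write 1,move R,goto B. Now: state=B, head=1, tape[-3..3]=0101010 (head:     ^)
Step 2: in state B at pos 1, read 0 -> (B,0)->write 0,move L,goto A. Now: state=A, head=0, tape[-3..3]=0101010 (head:    ^)
Step 3: in state A at pos 0, read 1 -> (A,1)->write 1,move L,goto D. Now: state=D, head=-1, tape[-3..3]=0101010 (head:   ^)
Step 4: in state D at pos -1, read 0 -> (D,0)->write 1,move R,goto A. Now: state=A, head=0, tape[-3..3]=0111010 (head:    ^)
Head positions at steps 0..4: starting at 0, distinct positions visited = {-1, 0, 1} -> 3 position(s)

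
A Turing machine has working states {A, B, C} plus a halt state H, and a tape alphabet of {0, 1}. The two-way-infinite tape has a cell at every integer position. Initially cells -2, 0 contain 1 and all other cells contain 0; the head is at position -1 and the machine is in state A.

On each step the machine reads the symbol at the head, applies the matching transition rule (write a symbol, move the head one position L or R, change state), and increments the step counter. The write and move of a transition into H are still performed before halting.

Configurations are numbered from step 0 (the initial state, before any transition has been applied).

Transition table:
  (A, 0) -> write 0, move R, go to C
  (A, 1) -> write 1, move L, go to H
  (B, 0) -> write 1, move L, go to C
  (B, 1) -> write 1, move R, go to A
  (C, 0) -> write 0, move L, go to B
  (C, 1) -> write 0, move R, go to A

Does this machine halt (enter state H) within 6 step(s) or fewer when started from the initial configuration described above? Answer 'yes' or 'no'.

Step 1: in state A at pos -1, read 0 -> (A,0)->write 0,move R,goto C. Now: state=C, head=0, tape[-3..1]=01010 (head:    ^)
Step 2: in state C at pos 0, read 1 -> (C,1)->write 0,move R,goto A. Now: state=A, head=1, tape[-3..2]=010000 (head:     ^)
Step 3: in state A at pos 1, read 0 -> (A,0)->write 0,move R,goto C. Now: state=C, head=2, tape[-3..3]=0100000 (head:      ^)
Step 4: in state C at pos 2, read 0 -> (C,0)->write 0,move L,goto B. Now: state=B, head=1, tape[-3..3]=0100000 (head:     ^)
Step 5: in state B at pos 1, read 0 -> (B,0)->write 1,move L,goto C. Now: state=C, head=0, tape[-3..3]=0100100 (head:    ^)
Step 6: in state C at pos 0, read 0 -> (C,0)->write 0,move L,goto B. Now: state=B, head=-1, tape[-3..3]=0100100 (head:   ^)
After 6 step(s): state = B (not H) -> not halted within 6 -> no

Answer: no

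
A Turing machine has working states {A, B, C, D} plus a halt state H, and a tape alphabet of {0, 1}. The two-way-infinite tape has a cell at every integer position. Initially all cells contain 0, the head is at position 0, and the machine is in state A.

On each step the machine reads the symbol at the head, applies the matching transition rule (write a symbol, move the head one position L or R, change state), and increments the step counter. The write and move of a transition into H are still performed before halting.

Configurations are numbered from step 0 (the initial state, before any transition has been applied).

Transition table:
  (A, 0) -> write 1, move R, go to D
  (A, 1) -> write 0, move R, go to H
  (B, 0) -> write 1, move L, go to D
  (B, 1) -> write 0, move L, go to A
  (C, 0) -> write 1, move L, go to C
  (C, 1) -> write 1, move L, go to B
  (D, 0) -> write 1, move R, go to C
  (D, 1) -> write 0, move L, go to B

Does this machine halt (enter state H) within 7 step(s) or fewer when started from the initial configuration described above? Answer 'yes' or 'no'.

Answer: no

Derivation:
Step 1: in state A at pos 0, read 0 -> (A,0)->write 1,move R,goto D. Now: state=D, head=1, tape[-1..2]=0100 (head:   ^)
Step 2: in state D at pos 1, read 0 -> (D,0)->write 1,move R,goto C. Now: state=C, head=2, tape[-1..3]=01100 (head:    ^)
Step 3: in state C at pos 2, read 0 -> (C,0)->write 1,move L,goto C. Now: state=C, head=1, tape[-1..3]=01110 (head:   ^)
Step 4: in state C at pos 1, read 1 -> (C,1)->write 1,move L,goto B. Now: state=B, head=0, tape[-1..3]=01110 (head:  ^)
Step 5: in state B at pos 0, read 1 -> (B,1)->write 0,move L,goto A. Now: state=A, head=-1, tape[-2..3]=000110 (head:  ^)
Step 6: in state A at pos -1, read 0 -> (A,0)->write 1,move R,goto D. Now: state=D, head=0, tape[-2..3]=010110 (head:   ^)
Step 7: in state D at pos 0, read 0 -> (D,0)->write 1,move R,goto C. Now: state=C, head=1, tape[-2..3]=011110 (head:    ^)
After 7 step(s): state = C (not H) -> not halted within 7 -> no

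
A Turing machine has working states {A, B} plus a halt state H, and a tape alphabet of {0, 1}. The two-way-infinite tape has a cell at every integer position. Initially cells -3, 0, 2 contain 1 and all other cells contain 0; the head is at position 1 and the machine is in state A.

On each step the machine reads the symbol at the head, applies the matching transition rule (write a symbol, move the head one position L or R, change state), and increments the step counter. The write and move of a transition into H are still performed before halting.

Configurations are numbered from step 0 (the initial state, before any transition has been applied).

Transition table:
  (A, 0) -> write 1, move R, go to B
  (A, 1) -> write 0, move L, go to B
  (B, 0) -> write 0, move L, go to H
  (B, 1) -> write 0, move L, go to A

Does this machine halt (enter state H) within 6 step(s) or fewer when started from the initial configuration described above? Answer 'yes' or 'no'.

Answer: yes

Derivation:
Step 1: in state A at pos 1, read 0 -> (A,0)->write 1,move R,goto B. Now: state=B, head=2, tape[-4..3]=01001110 (head:       ^)
Step 2: in state B at pos 2, read 1 -> (B,1)->write 0,move L,goto A. Now: state=A, head=1, tape[-4..3]=01001100 (head:      ^)
Step 3: in state A at pos 1, read 1 -> (A,1)->write 0,move L,goto B. Now: state=B, head=0, tape[-4..3]=01001000 (head:     ^)
Step 4: in state B at pos 0, read 1 -> (B,1)->write 0,move L,goto A. Now: state=A, head=-1, tape[-4..3]=01000000 (head:    ^)
Step 5: in state A at pos -1, read 0 -> (A,0)->write 1,move R,goto B. Now: state=B, head=0, tape[-4..3]=01010000 (head:     ^)
Step 6: in state B at pos 0, read 0 -> (B,0)->write 0,move L,goto H. Now: state=H, head=-1, tape[-4..3]=01010000 (head:    ^)
State H reached at step 6; 6 <= 6 -> yes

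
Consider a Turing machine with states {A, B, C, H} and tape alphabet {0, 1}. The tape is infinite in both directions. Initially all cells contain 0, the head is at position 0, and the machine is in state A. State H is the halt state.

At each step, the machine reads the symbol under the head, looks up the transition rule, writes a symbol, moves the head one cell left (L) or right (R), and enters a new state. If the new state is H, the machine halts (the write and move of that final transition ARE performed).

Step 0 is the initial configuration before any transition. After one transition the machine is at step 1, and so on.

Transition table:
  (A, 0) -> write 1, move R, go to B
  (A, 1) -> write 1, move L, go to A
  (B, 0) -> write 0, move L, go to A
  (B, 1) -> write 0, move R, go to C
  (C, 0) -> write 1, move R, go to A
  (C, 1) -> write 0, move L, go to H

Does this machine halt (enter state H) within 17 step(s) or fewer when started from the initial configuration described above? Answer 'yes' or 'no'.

Answer: yes

Derivation:
Step 1: in state A at pos 0, read 0 -> (A,0)->write 1,move R,goto B. Now: state=B, head=1, tape[-1..2]=0100 (head:   ^)
Step 2: in state B at pos 1, read 0 -> (B,0)->write 0,move L,goto A. Now: state=A, head=0, tape[-1..2]=0100 (head:  ^)
Step 3: in state A at pos 0, read 1 -> (A,1)->write 1,move L,goto A. Now: state=A, head=-1, tape[-2..2]=00100 (head:  ^)
Step 4: in state A at pos -1, read 0 -> (A,0)->write 1,move R,goto B. Now: state=B, head=0, tape[-2..2]=01100 (head:   ^)
Step 5: in state B at pos 0, read 1 -> (B,1)->write 0,move R,goto C. Now: state=C, head=1, tape[-2..2]=01000 (head:    ^)
Step 6: in state C at pos 1, read 0 -> (C,0)->write 1,move R,goto A. Now: state=A, head=2, tape[-2..3]=010100 (head:     ^)
Step 7: in state A at pos 2, read 0 -> (A,0)->write 1,move R,goto B. Now: state=B, head=3, tape[-2..4]=0101100 (head:      ^)
Step 8: in state B at pos 3, read 0 -> (B,0)->write 0,move L,goto A. Now: state=A, head=2, tape[-2..4]=0101100 (head:     ^)
Step 9: in state A at pos 2, read 1 -> (A,1)->write 1,move L,goto A. Now: state=A, head=1, tape[-2..4]=0101100 (head:    ^)
Step 10: in state A at pos 1, read 1 -> (A,1)->write 1,move L,goto A. Now: state=A, head=0, tape[-2..4]=0101100 (head:   ^)
Step 11: in state A at pos 0, read 0 -> (A,0)->write 1,move R,goto B. Now: state=B, head=1, tape[-2..4]=0111100 (head:    ^)
Step 12: in state B at pos 1, read 1 -> (B,1)->write 0,move R,goto C. Now: state=C, head=2, tape[-2..4]=0110100 (head:     ^)
Step 13: in state C at pos 2, read 1 -> (C,1)->write 0,move L,goto H. Now: state=H, head=1, tape[-2..4]=0110000 (head:    ^)
State H reached at step 13; 13 <= 17 -> yes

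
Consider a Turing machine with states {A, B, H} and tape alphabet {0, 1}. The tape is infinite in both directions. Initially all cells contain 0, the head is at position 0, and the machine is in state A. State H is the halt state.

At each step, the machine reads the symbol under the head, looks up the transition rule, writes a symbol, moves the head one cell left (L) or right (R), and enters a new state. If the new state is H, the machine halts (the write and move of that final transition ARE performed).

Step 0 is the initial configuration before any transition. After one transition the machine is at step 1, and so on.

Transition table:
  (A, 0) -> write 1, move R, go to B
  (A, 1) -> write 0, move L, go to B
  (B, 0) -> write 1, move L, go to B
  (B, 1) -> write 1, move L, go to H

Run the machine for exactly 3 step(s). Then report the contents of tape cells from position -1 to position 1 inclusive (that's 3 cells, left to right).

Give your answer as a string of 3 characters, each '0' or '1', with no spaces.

Answer: 011

Derivation:
Step 1: in state A at pos 0, read 0 -> (A,0)->write 1,move R,goto B. Now: state=B, head=1, tape[-1..2]=0100 (head:   ^)
Step 2: in state B at pos 1, read 0 -> (B,0)->write 1,move L,goto B. Now: state=B, head=0, tape[-1..2]=0110 (head:  ^)
Step 3: in state B at pos 0, read 1 -> (B,1)->write 1,move L,goto H. Now: state=H, head=-1, tape[-2..2]=00110 (head:  ^)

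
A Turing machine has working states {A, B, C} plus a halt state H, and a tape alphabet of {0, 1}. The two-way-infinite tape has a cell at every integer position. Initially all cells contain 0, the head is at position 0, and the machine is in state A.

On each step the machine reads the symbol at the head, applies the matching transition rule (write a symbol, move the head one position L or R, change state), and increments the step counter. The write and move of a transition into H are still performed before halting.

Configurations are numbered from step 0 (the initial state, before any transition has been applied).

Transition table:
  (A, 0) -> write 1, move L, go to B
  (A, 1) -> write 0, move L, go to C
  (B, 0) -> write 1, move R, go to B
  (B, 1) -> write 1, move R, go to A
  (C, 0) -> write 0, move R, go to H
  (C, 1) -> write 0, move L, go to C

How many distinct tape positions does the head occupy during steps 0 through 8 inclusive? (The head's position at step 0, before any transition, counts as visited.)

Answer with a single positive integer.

Answer: 4

Derivation:
Step 1: in state A at pos 0, read 0 -> (A,0)->write 1,move L,goto B. Now: state=B, head=-1, tape[-2..1]=0010 (head:  ^)
Step 2: in state B at pos -1, read 0 -> (B,0)->write 1,move R,goto B. Now: state=B, head=0, tape[-2..1]=0110 (head:   ^)
Step 3: in state B at pos 0, read 1 -> (B,1)->write 1,move R,goto A. Now: state=A, head=1, tape[-2..2]=01100 (head:    ^)
Step 4: in state A at pos 1, read 0 -> (A,0)->write 1,move L,goto B. Now: state=B, head=0, tape[-2..2]=01110 (head:   ^)
Step 5: in state B at pos 0, read 1 -> (B,1)->write 1,move R,goto A. Now: state=A, head=1, tape[-2..2]=01110 (head:    ^)
Step 6: in state A at pos 1, read 1 -> (A,1)->write 0,move L,goto C. Now: state=C, head=0, tape[-2..2]=01100 (head:   ^)
Step 7: in state C at pos 0, read 1 -> (C,1)->write 0,move L,goto C. Now: state=C, head=-1, tape[-2..2]=01000 (head:  ^)
Step 8: in state C at pos -1, read 1 -> (C,1)->write 0,move L,goto C. Now: state=C, head=-2, tape[-3..2]=000000 (head:  ^)
Head positions at steps 0..8: starting at 0, distinct positions visited = {-2, -1, 0, 1} -> 4 position(s)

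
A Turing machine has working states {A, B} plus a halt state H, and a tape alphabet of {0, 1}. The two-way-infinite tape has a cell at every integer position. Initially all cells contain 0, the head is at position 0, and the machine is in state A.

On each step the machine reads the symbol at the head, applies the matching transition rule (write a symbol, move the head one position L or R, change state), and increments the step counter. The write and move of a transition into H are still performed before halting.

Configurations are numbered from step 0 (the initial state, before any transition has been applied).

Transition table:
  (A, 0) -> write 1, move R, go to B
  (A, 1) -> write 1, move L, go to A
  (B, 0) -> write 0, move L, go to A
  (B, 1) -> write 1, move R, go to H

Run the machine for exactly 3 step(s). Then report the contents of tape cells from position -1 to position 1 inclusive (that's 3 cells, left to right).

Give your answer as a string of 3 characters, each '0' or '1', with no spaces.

Step 1: in state A at pos 0, read 0 -> (A,0)->write 1,move R,goto B. Now: state=B, head=1, tape[-1..2]=0100 (head:   ^)
Step 2: in state B at pos 1, read 0 -> (B,0)->write 0,move L,goto A. Now: state=A, head=0, tape[-1..2]=0100 (head:  ^)
Step 3: in state A at pos 0, read 1 -> (A,1)->write 1,move L,goto A. Now: state=A, head=-1, tape[-2..2]=00100 (head:  ^)

Answer: 010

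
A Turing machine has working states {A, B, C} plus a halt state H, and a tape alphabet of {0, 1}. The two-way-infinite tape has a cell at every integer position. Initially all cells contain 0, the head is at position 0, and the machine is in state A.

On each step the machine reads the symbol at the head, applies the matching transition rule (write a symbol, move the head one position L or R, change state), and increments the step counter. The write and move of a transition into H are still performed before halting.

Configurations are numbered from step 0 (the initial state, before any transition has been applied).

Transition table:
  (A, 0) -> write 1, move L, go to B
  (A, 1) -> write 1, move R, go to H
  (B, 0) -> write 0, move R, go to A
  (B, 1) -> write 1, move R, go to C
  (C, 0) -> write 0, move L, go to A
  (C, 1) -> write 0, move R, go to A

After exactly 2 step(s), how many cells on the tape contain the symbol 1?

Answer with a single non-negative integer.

Answer: 1

Derivation:
Step 1: in state A at pos 0, read 0 -> (A,0)->write 1,move L,goto B. Now: state=B, head=-1, tape[-2..1]=0010 (head:  ^)
Step 2: in state B at pos -1, read 0 -> (B,0)->write 0,move R,goto A. Now: state=A, head=0, tape[-2..1]=0010 (head:   ^)
Cells containing 1 after step 2: {0} -> 1 cell(s)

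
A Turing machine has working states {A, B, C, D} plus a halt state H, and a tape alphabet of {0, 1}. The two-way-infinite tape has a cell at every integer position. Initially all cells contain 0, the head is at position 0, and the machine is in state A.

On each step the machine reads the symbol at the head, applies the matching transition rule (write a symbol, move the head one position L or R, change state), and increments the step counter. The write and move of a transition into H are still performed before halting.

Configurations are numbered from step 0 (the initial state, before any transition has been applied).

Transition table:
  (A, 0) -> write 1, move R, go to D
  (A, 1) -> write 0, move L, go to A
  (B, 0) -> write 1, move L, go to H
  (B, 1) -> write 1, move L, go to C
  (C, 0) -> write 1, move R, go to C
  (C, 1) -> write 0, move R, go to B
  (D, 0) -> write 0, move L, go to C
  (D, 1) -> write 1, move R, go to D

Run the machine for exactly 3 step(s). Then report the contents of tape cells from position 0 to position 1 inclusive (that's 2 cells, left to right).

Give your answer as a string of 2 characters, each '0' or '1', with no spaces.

Step 1: in state A at pos 0, read 0 -> (A,0)->write 1,move R,goto D. Now: state=D, head=1, tape[-1..2]=0100 (head:   ^)
Step 2: in state D at pos 1, read 0 -> (D,0)->write 0,move L,goto C. Now: state=C, head=0, tape[-1..2]=0100 (head:  ^)
Step 3: in state C at pos 0, read 1 -> (C,1)->write 0,move R,goto B. Now: state=B, head=1, tape[-1..2]=0000 (head:   ^)

Answer: 00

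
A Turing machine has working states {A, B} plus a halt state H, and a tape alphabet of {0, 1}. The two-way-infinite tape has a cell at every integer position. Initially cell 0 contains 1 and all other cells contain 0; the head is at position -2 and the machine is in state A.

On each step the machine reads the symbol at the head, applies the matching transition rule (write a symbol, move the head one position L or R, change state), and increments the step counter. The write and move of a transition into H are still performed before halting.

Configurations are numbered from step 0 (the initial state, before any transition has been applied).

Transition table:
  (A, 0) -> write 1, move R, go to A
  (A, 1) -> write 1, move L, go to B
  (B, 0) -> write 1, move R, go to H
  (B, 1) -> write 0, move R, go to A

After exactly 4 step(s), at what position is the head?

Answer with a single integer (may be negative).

Step 1: in state A at pos -2, read 0 -> (A,0)->write 1,move R,goto A. Now: state=A, head=-1, tape[-3..1]=01010 (head:   ^)
Step 2: in state A at pos -1, read 0 -> (A,0)->write 1,move R,goto A. Now: state=A, head=0, tape[-3..1]=01110 (head:    ^)
Step 3: in state A at pos 0, read 1 -> (A,1)->write 1,move L,goto B. Now: state=B, head=-1, tape[-3..1]=01110 (head:   ^)
Step 4: in state B at pos -1, read 1 -> (B,1)->write 0,move R,goto A. Now: state=A, head=0, tape[-3..1]=01010 (head:    ^)

Answer: 0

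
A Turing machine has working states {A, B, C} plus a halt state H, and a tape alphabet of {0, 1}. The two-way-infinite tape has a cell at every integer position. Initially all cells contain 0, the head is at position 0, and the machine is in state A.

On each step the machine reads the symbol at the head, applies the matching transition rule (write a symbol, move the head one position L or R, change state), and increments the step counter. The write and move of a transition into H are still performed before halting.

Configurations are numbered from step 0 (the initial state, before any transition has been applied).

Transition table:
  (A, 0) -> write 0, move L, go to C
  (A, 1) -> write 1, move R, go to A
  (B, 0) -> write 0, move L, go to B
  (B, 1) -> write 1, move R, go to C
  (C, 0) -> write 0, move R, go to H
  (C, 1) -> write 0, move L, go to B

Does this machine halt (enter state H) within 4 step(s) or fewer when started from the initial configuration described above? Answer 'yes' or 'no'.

Step 1: in state A at pos 0, read 0 -> (A,0)->write 0,move L,goto C. Now: state=C, head=-1, tape[-2..1]=0000 (head:  ^)
Step 2: in state C at pos -1, read 0 -> (C,0)->write 0,move R,goto H. Now: state=H, head=0, tape[-2..1]=0000 (head:   ^)
State H reached at step 2; 2 <= 4 -> yes

Answer: yes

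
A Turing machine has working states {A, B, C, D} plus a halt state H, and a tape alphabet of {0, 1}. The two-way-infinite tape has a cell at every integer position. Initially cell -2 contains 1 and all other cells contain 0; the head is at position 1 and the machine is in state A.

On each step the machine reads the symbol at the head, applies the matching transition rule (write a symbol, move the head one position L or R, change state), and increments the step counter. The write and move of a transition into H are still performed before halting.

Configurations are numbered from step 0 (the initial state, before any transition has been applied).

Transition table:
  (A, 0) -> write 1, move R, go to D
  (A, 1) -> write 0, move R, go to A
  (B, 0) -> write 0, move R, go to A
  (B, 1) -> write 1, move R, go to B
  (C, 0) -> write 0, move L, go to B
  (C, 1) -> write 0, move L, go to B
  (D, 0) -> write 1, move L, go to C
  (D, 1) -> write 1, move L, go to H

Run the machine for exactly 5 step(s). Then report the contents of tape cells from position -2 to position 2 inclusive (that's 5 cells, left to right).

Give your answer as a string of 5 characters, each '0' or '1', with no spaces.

Step 1: in state A at pos 1, read 0 -> (A,0)->write 1,move R,goto D. Now: state=D, head=2, tape[-3..3]=0100100 (head:      ^)
Step 2: in state D at pos 2, read 0 -> (D,0)->write 1,move L,goto C. Now: state=C, head=1, tape[-3..3]=0100110 (head:     ^)
Step 3: in state C at pos 1, read 1 -> (C,1)->write 0,move L,goto B. Now: state=B, head=0, tape[-3..3]=0100010 (head:    ^)
Step 4: in state B at pos 0, read 0 -> (B,0)->write 0,move R,goto A. Now: state=A, head=1, tape[-3..3]=0100010 (head:     ^)
Step 5: in state A at pos 1, read 0 -> (A,0)->write 1,move R,goto D. Now: state=D, head=2, tape[-3..3]=0100110 (head:      ^)

Answer: 10011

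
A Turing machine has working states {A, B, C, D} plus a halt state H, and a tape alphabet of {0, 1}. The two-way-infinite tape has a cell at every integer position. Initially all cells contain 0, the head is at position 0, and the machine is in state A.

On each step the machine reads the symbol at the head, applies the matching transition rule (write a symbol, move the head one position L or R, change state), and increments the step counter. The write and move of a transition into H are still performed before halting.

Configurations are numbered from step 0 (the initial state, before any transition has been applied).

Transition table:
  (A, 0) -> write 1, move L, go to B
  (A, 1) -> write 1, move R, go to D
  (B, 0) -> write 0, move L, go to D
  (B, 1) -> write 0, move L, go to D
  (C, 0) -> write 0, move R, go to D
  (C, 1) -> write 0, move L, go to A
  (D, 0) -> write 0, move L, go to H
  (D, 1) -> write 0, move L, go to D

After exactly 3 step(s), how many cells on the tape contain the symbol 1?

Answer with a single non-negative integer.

Step 1: in state A at pos 0, read 0 -> (A,0)->write 1,move L,goto B. Now: state=B, head=-1, tape[-2..1]=0010 (head:  ^)
Step 2: in state B at pos -1, read 0 -> (B,0)->write 0,move L,goto D. Now: state=D, head=-2, tape[-3..1]=00010 (head:  ^)
Step 3: in state D at pos -2, read 0 -> (D,0)->write 0,move L,goto H. Now: state=H, head=-3, tape[-4..1]=000010 (head:  ^)
Cells containing 1 after step 3: {0} -> 1 cell(s)

Answer: 1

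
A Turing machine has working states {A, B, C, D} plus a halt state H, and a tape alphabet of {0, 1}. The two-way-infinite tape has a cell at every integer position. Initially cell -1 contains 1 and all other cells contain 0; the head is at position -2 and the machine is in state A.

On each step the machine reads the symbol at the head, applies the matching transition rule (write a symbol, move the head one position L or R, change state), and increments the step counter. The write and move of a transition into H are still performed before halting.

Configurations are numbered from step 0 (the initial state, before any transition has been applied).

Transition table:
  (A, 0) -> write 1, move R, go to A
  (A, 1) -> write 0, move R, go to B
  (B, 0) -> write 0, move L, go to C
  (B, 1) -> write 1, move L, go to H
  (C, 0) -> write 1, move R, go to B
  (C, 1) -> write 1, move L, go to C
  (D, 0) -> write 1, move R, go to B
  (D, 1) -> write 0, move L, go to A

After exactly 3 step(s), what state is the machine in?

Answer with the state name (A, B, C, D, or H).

Step 1: in state A at pos -2, read 0 -> (A,0)->write 1,move R,goto A. Now: state=A, head=-1, tape[-3..0]=0110 (head:   ^)
Step 2: in state A at pos -1, read 1 -> (A,1)->write 0,move R,goto B. Now: state=B, head=0, tape[-3..1]=01000 (head:    ^)
Step 3: in state B at pos 0, read 0 -> (B,0)->write 0,move L,goto C. Now: state=C, head=-1, tape[-3..1]=01000 (head:   ^)

Answer: C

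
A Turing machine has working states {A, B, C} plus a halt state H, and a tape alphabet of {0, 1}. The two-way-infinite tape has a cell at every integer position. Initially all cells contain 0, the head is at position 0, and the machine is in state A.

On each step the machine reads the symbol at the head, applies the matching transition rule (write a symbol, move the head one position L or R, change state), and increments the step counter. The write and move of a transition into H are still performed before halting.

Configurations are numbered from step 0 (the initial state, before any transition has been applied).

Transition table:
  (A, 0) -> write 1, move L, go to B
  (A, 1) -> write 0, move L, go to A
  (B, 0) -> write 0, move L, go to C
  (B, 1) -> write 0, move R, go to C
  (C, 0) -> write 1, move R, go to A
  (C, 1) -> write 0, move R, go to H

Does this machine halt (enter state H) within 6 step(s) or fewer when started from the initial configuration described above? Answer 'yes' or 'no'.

Step 1: in state A at pos 0, read 0 -> (A,0)->write 1,move L,goto B. Now: state=B, head=-1, tape[-2..1]=0010 (head:  ^)
Step 2: in state B at pos -1, read 0 -> (B,0)->write 0,move L,goto C. Now: state=C, head=-2, tape[-3..1]=00010 (head:  ^)
Step 3: in state C at pos -2, read 0 -> (C,0)->write 1,move R,goto A. Now: state=A, head=-1, tape[-3..1]=01010 (head:   ^)
Step 4: in state A at pos -1, read 0 -> (A,0)->write 1,move L,goto B. Now: state=B, head=-2, tape[-3..1]=01110 (head:  ^)
Step 5: in state B at pos -2, read 1 -> (B,1)->write 0,move R,goto C. Now: state=C, head=-1, tape[-3..1]=00110 (head:   ^)
Step 6: in state C at pos -1, read 1 -> (C,1)->write 0,move R,goto H. Now: state=H, head=0, tape[-3..1]=00010 (head:    ^)
State H reached at step 6; 6 <= 6 -> yes

Answer: yes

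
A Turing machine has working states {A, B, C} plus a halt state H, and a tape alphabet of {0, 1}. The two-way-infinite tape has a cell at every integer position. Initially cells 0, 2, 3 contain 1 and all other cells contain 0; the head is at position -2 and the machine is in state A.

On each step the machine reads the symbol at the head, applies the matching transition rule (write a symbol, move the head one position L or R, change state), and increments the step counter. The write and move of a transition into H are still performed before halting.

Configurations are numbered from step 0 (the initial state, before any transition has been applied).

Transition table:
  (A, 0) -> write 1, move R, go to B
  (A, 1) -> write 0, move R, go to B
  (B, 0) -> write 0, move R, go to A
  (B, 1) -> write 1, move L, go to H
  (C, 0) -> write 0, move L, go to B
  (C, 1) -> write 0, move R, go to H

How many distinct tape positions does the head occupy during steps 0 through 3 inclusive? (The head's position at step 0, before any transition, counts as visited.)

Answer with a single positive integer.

Step 1: in state A at pos -2, read 0 -> (A,0)->write 1,move R,goto B. Now: state=B, head=-1, tape[-3..4]=01010110 (head:   ^)
Step 2: in state B at pos -1, read 0 -> (B,0)->write 0,move R,goto A. Now: state=A, head=0, tape[-3..4]=01010110 (head:    ^)
Step 3: in state A at pos 0, read 1 -> (A,1)->write 0,move R,goto B. Now: state=B, head=1, tape[-3..4]=01000110 (head:     ^)
Head positions at steps 0..3: starting at -2, distinct positions visited = {-2, -1, 0, 1} -> 4 position(s)

Answer: 4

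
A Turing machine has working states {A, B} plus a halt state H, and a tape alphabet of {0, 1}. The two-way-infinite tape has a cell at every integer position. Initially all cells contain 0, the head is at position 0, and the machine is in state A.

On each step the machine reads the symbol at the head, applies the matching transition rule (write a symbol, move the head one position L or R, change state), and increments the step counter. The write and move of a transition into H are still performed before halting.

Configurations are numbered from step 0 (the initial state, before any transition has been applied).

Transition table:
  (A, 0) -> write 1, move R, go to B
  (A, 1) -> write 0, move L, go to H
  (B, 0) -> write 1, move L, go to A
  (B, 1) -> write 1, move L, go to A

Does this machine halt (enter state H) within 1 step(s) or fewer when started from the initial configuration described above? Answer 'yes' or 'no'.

Answer: no

Derivation:
Step 1: in state A at pos 0, read 0 -> (A,0)->write 1,move R,goto B. Now: state=B, head=1, tape[-1..2]=0100 (head:   ^)
After 1 step(s): state = B (not H) -> not halted within 1 -> no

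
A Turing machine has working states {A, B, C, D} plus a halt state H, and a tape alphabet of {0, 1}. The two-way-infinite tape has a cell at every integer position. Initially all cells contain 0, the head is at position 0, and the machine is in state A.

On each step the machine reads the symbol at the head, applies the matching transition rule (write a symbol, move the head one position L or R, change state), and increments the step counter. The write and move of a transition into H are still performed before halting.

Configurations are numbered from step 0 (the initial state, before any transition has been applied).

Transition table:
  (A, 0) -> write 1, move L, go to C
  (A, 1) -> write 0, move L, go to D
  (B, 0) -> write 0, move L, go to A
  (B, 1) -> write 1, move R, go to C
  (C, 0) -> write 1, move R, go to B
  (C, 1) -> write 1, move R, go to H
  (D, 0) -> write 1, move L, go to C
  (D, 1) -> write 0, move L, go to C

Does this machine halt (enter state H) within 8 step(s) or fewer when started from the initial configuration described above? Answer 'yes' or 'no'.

Answer: yes

Derivation:
Step 1: in state A at pos 0, read 0 -> (A,0)->write 1,move L,goto C. Now: state=C, head=-1, tape[-2..1]=0010 (head:  ^)
Step 2: in state C at pos -1, read 0 -> (C,0)->write 1,move R,goto B. Now: state=B, head=0, tape[-2..1]=0110 (head:   ^)
Step 3: in state B at pos 0, read 1 -> (B,1)->write 1,move R,goto C. Now: state=C, head=1, tape[-2..2]=01100 (head:    ^)
Step 4: in state C at pos 1, read 0 -> (C,0)->write 1,move R,goto B. Now: state=B, head=2, tape[-2..3]=011100 (head:     ^)
Step 5: in state B at pos 2, read 0 -> (B,0)->write 0,move L,goto A. Now: state=A, head=1, tape[-2..3]=011100 (head:    ^)
Step 6: in state A at pos 1, read 1 -> (A,1)->write 0,move L,goto D. Now: state=D, head=0, tape[-2..3]=011000 (head:   ^)
Step 7: in state D at pos 0, read 1 -> (D,1)->write 0,move L,goto C. Now: state=C, head=-1, tape[-2..3]=010000 (head:  ^)
Step 8: in state C at pos -1, read 1 -> (C,1)->write 1,move R,goto H. Now: state=H, head=0, tape[-2..3]=010000 (head:   ^)
State H reached at step 8; 8 <= 8 -> yes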